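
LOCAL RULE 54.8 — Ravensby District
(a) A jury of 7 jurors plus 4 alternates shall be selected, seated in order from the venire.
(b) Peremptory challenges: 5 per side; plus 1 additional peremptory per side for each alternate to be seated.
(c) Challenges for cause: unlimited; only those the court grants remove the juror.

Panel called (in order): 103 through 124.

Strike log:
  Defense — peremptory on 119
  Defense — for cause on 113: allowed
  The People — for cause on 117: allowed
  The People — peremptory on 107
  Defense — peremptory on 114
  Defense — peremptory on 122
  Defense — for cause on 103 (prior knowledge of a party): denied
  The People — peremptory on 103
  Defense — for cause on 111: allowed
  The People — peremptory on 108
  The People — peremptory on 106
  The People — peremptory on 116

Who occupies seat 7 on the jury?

Removed: #103, #106, #107, #108, #111, #113, #114, #116, #117, #119, #122.
Seating in order: seats 1–7 → #104, #105, #109, #110, #112, #115, #118; alternates → #120, #121, #123, #124.
So seat 7 is #118.

118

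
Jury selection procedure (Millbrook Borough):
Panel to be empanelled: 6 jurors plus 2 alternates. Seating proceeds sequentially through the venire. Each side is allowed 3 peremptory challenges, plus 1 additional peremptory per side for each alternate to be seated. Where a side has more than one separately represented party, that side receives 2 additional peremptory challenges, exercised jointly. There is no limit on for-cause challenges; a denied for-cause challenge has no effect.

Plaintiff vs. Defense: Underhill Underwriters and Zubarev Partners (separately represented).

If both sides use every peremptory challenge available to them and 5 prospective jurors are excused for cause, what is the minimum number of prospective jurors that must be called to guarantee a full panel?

25

Seats to fill: 6 + 2 alternates = 8.
Peremptories — Plaintiff: 3 + 1×2 = 5; Defense: 3 + 1×2 + 2 = 7; total 12.
For-cause removals: 5.
Minimum venire: 8 + 12 + 5 = 25.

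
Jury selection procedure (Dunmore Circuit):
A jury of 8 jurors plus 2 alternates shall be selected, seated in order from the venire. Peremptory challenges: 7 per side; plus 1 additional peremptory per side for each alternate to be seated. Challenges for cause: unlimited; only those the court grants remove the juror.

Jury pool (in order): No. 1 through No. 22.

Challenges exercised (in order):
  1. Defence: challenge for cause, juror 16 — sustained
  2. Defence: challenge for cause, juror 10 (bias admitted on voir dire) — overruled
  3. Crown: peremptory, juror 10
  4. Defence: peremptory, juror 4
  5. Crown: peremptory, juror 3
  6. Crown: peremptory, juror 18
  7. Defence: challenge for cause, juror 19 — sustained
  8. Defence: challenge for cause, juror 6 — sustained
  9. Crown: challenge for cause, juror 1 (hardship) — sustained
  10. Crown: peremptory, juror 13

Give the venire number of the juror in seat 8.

Removed: #1, #3, #4, #6, #10, #13, #16, #18, #19.
Seating in order: seats 1–8 → #2, #5, #7, #8, #9, #11, #12, #14; alternates → #15, #17.
So seat 8 is #14.

14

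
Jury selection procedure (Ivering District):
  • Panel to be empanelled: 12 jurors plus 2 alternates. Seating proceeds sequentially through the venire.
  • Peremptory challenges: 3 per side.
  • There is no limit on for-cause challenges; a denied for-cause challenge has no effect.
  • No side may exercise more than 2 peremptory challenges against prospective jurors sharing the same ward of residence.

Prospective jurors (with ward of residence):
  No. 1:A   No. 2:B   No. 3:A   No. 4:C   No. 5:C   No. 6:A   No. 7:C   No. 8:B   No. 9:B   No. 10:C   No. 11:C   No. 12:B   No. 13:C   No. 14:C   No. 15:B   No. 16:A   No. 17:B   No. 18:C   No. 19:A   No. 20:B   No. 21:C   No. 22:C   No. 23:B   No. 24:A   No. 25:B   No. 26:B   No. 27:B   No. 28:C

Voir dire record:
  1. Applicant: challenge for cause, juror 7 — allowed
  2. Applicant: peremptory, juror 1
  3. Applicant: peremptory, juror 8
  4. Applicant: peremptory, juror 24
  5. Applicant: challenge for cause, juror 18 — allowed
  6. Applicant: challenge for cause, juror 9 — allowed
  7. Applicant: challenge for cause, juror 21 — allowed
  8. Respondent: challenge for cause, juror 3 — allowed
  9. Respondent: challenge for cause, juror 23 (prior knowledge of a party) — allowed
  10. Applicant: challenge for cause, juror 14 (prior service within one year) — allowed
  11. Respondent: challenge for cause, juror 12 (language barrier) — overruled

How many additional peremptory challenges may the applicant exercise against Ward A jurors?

Applicant peremptories so far: #1, #8, #24 — 3 of 3 used, 0 left overall.
Against Ward A: #1, #24 — 2 used; per-ward cap 2 leaves 0.
Binding limit: min(0, 0) = 0.

0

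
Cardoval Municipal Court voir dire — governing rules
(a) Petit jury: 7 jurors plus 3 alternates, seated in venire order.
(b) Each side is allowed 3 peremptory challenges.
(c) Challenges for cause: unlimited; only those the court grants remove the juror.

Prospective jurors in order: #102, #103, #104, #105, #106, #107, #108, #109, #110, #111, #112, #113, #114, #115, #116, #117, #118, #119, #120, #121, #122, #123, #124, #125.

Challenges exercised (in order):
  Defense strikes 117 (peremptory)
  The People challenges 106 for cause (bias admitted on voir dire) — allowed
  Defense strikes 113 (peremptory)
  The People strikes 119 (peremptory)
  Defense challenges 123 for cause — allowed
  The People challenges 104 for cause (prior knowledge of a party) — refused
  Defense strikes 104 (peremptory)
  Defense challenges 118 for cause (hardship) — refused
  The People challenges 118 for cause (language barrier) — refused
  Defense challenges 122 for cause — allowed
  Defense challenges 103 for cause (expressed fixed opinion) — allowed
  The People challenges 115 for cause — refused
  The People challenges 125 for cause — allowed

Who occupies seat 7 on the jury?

Removed: #103, #104, #106, #113, #117, #119, #122, #123, #125. (#115, #118 stay — for-cause denied.)
Seating in order: seats 1–7 → #102, #105, #107, #108, #109, #110, #111; alternates → #112, #114, #115.
So seat 7 is #111.

111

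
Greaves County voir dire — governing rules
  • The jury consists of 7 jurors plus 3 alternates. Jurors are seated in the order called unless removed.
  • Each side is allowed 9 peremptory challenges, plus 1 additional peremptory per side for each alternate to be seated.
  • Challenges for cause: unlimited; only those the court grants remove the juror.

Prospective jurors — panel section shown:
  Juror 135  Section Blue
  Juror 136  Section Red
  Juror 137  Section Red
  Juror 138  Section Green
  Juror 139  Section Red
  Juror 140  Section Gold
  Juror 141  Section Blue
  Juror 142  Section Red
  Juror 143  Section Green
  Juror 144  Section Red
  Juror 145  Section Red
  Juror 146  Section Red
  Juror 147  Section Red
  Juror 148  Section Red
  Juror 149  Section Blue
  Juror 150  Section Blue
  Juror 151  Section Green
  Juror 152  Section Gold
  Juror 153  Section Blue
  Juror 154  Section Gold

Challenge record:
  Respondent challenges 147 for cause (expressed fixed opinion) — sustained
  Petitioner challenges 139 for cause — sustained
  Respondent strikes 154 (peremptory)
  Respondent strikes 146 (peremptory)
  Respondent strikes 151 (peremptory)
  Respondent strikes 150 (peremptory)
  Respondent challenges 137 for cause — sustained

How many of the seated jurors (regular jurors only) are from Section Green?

2

Removed: #137, #139, #146, #147, #150, #151, #154.
Seated jurors 1–7: #135, #136, #138, #140, #141, #142, #143 (alternates #144, #145, #148 not counted).
Of those, in Section Green: #138, #143 → 2.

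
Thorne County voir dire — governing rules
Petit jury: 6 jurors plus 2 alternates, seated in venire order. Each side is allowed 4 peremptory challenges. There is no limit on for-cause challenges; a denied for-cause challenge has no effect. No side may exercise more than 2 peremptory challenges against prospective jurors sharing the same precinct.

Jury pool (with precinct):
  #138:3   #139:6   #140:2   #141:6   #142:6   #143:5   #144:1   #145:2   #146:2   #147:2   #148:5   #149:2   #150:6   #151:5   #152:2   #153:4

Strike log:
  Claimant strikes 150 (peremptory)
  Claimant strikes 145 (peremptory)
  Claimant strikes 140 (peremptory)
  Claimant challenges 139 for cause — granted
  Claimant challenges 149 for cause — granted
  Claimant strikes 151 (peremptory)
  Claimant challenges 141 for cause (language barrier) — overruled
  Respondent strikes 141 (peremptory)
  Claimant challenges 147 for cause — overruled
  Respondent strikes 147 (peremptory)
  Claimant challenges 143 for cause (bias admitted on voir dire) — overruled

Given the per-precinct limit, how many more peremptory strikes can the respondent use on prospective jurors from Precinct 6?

1

Respondent peremptories so far: #141, #147 — 2 of 4 used, 2 left overall.
Against Precinct 6: #141 — 1 used; per-precinct cap 2 leaves 1.
Binding limit: min(2, 1) = 1.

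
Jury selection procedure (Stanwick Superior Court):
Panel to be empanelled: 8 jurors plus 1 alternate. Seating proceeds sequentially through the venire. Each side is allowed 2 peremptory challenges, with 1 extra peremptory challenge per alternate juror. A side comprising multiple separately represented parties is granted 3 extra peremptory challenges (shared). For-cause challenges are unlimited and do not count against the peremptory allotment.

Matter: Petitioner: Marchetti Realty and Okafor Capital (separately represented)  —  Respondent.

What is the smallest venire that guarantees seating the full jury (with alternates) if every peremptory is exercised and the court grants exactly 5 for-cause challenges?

Seats to fill: 8 + 1 alternates = 9.
Peremptories — Petitioner: 2 + 1×1 + 3 = 6; Respondent: 2 + 1×1 = 3; total 9.
For-cause removals: 5.
Minimum venire: 9 + 9 + 5 = 23.

23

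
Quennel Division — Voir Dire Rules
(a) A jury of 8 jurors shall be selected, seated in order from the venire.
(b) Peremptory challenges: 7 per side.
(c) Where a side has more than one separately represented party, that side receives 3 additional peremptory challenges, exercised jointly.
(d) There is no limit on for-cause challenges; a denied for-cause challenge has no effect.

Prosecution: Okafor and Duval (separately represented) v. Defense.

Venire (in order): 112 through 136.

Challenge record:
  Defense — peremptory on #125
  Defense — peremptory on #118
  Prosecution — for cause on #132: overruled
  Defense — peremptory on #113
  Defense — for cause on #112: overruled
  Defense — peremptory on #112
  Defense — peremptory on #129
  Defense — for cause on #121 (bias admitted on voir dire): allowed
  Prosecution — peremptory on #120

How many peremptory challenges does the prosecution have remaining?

9

Prosecution allotment: 7 base + 3 multi-party = 10.
Prosecution peremptories used: #120 — 1 (the for-cause on #132 doesn't count).
Remaining: 10 − 1 = 9.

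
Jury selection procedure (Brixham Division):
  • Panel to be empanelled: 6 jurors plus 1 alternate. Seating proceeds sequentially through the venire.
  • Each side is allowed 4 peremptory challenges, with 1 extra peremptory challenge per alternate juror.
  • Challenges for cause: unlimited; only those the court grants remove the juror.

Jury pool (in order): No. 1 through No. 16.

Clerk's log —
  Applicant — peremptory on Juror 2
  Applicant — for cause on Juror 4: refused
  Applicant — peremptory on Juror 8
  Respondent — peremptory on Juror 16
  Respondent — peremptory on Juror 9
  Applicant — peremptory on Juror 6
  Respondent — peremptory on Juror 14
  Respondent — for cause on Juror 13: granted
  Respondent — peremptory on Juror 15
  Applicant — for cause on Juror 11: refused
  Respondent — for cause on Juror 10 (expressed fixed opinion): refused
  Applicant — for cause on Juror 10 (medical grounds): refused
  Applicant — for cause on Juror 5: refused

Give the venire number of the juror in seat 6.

Removed: #2, #6, #8, #9, #13, #14, #15, #16. (#4, #5, #10, #11 stay — for-cause denied.)
Seating in order: seats 1–6 → #1, #3, #4, #5, #7, #10; alternates → #11.
So seat 6 is #10.

10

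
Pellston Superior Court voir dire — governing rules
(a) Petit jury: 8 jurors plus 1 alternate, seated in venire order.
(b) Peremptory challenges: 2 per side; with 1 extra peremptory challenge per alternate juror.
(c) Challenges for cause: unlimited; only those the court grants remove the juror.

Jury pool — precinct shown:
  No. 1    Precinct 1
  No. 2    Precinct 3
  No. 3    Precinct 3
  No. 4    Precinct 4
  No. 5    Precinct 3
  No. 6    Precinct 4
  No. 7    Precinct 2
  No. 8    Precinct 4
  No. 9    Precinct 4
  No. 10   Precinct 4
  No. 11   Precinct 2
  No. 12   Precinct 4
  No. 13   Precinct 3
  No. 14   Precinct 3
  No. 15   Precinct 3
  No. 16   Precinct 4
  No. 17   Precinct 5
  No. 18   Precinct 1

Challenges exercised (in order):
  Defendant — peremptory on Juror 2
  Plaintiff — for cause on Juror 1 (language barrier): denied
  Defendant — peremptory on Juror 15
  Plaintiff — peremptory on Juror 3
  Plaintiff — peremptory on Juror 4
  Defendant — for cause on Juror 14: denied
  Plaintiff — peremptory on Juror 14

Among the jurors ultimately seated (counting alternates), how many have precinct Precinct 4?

5

Removed: #2, #3, #4, #14, #15.
Seated (9 incl. alternates): #1, #5, #6, #7, #8, #9, #10, #11, #12.
Of those, in Precinct 4: #6, #8, #9, #10, #12 → 5.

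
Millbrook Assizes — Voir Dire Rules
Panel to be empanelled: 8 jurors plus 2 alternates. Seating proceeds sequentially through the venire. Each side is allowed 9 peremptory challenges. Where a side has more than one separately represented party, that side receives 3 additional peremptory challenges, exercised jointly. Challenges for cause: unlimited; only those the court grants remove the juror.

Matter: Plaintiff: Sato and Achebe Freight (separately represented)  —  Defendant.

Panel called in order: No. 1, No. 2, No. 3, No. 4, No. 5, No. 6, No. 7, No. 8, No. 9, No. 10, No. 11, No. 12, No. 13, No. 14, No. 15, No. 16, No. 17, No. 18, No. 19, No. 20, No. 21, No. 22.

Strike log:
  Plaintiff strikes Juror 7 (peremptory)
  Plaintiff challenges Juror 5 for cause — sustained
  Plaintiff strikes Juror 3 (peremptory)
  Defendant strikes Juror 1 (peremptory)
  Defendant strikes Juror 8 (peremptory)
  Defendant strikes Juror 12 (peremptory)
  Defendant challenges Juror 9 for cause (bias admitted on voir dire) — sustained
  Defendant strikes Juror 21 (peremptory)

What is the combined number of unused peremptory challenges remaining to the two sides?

15

Plaintiff allotment: 9 base + 3 multi-party = 12. Defendant allotment: 9.
Plaintiff peremptories used: #7, #3 — 2 (the for-cause on #5 doesn't count).
Defendant peremptories used: #1, #8, #12, #21 — 4 (the for-cause on #9 doesn't count).
Remaining: (12 − 2) + (9 − 4) = 15.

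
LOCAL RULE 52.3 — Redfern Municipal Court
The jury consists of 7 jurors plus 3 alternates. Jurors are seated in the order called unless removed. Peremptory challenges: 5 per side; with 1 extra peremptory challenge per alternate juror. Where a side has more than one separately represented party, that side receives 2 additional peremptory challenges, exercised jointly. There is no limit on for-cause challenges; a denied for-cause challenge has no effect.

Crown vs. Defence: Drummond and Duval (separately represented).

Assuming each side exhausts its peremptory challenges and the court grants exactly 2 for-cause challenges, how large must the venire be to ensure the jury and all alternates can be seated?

Seats to fill: 7 + 3 alternates = 10.
Peremptories — Crown: 5 + 1×3 = 8; Defence: 5 + 1×3 + 2 = 10; total 18.
For-cause removals: 2.
Minimum venire: 10 + 18 + 2 = 30.

30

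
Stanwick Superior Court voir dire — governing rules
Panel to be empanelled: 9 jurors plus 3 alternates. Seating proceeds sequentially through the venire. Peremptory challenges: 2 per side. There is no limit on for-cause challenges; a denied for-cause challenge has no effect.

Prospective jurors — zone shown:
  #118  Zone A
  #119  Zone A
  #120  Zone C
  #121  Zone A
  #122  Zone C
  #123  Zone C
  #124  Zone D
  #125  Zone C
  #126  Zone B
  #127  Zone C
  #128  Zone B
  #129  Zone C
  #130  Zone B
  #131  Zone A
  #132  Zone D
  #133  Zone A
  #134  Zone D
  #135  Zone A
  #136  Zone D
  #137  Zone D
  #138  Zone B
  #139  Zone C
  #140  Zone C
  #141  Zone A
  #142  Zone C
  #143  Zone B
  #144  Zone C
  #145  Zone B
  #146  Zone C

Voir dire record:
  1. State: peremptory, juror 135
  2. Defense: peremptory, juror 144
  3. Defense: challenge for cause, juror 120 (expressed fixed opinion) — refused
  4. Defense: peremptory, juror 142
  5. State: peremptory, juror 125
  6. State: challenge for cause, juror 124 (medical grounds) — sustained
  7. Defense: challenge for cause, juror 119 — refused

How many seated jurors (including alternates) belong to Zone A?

4

Removed: #124, #125, #135, #142, #144.
Seated (12 incl. alternates): #118, #119, #120, #121, #122, #123, #126, #127, #128, #129, #130, #131.
Of those, in Zone A: #118, #119, #121, #131 → 4.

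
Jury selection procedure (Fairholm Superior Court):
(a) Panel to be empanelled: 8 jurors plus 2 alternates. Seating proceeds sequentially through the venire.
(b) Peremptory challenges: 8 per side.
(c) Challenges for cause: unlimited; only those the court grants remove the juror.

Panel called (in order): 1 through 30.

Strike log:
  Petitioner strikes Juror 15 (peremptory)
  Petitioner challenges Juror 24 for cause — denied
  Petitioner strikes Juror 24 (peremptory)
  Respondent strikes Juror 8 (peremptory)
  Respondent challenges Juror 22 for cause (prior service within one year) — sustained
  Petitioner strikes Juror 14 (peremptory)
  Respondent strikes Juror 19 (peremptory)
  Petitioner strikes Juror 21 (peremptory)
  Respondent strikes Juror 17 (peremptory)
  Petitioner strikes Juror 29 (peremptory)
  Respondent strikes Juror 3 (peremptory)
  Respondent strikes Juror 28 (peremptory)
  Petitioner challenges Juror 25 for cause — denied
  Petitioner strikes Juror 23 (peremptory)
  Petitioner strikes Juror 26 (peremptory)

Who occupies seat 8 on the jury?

Removed: #3, #8, #14, #15, #17, #19, #21, #22, #23, #24, #26, #28, #29. (#25 stays — for-cause denied.)
Seating in order: seats 1–8 → #1, #2, #4, #5, #6, #7, #9, #10; alternates → #11, #12.
So seat 8 is #10.

10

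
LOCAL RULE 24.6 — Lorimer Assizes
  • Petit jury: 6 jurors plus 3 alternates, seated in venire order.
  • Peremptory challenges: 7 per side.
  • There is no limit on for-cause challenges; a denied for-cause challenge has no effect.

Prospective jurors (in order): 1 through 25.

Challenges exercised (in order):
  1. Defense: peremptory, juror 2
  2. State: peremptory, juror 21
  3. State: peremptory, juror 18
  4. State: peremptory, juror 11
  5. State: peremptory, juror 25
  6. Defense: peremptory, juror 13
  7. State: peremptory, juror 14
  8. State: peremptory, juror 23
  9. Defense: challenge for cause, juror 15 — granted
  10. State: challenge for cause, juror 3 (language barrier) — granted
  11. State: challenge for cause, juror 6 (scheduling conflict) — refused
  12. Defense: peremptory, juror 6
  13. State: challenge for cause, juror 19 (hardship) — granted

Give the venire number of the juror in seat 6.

Removed: #2, #3, #6, #11, #13, #14, #15, #18, #19, #21, #23, #25.
Seating in order: seats 1–6 → #1, #4, #5, #7, #8, #9; alternates → #10, #12, #16.
So seat 6 is #9.

9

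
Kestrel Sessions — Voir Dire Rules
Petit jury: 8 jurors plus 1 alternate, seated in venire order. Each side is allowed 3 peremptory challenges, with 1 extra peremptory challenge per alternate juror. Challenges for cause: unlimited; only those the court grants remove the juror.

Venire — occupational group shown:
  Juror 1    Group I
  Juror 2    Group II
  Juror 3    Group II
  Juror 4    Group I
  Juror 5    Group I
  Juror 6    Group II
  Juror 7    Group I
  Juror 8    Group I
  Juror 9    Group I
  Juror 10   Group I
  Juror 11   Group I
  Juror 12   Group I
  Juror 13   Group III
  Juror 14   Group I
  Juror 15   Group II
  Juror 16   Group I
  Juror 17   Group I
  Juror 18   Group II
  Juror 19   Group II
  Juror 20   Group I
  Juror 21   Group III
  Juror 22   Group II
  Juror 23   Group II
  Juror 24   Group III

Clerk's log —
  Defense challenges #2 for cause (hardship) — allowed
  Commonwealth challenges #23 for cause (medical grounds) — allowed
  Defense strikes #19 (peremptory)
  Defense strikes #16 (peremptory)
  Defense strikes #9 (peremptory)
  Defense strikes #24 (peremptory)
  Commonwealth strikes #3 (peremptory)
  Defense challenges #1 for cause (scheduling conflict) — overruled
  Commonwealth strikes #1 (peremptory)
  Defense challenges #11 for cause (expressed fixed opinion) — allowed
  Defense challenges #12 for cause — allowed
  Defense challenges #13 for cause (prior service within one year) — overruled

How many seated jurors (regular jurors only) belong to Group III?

1

Removed: #1, #2, #3, #9, #11, #12, #16, #19, #23, #24.
Seated jurors 1–8: #4, #5, #6, #7, #8, #10, #13, #14 (alternates #15 not counted).
Of those, in Group III: #13 → 1.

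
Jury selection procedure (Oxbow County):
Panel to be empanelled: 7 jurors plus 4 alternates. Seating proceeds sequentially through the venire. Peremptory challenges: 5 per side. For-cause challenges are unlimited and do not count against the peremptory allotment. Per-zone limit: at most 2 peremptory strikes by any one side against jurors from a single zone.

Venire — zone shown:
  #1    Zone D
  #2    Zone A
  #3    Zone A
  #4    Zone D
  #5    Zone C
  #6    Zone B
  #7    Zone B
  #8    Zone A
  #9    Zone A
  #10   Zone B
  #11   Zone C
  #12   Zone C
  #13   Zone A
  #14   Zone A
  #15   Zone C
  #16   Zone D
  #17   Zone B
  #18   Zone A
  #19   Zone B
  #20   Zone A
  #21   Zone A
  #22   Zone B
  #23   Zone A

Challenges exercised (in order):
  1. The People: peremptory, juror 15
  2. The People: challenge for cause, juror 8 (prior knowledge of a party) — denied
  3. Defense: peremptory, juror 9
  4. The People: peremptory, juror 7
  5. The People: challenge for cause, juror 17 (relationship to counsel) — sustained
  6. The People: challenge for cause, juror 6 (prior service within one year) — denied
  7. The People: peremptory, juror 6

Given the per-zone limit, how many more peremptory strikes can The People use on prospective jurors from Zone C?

1

The People peremptories so far: #15, #7, #6 — 3 of 5 used, 2 left overall.
Against Zone C: #15 — 1 used; per-zone cap 2 leaves 1.
Binding limit: min(2, 1) = 1.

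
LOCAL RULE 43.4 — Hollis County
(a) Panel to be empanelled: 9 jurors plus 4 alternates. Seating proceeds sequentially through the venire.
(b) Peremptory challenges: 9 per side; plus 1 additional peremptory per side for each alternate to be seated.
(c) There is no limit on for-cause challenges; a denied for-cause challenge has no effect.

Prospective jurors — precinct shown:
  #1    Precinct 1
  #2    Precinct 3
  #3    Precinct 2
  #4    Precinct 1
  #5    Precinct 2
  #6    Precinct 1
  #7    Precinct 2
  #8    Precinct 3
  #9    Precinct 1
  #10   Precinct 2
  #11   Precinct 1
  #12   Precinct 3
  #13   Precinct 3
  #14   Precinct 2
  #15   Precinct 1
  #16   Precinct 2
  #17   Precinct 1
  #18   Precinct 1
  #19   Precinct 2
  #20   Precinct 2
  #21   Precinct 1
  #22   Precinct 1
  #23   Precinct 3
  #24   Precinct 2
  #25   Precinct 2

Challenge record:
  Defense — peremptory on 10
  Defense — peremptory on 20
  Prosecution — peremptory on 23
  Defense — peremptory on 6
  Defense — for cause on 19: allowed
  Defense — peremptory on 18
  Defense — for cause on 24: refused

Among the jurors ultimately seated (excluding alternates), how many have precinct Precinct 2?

3

Removed: #6, #10, #18, #19, #20, #23.
Seated jurors 1–9: #1, #2, #3, #4, #5, #7, #8, #9, #11 (alternates #12, #13, #14, #15 not counted).
Of those, in Precinct 2: #3, #5, #7 → 3.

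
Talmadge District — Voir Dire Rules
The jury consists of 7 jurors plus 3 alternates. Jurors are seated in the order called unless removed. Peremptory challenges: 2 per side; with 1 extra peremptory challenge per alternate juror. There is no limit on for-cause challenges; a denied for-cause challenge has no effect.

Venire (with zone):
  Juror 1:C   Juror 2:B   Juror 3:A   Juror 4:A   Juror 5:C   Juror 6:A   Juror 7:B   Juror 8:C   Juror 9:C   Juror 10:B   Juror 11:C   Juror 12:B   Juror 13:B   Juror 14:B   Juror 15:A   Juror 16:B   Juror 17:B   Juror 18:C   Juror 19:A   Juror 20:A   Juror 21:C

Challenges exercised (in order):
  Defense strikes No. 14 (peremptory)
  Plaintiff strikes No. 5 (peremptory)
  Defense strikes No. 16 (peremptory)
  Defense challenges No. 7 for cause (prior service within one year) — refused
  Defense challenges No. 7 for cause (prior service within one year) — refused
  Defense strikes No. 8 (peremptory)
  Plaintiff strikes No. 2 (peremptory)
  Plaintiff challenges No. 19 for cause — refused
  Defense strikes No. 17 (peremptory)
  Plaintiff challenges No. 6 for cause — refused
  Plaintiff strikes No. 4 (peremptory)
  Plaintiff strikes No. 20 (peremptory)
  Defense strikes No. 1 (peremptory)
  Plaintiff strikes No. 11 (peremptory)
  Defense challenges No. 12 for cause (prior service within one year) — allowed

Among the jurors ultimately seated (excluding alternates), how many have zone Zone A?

Removed: #1, #2, #4, #5, #8, #11, #12, #14, #16, #17, #20.
Seated jurors 1–7: #3, #6, #7, #9, #10, #13, #15 (alternates #18, #19, #21 not counted).
Of those, in Zone A: #3, #6, #15 → 3.

3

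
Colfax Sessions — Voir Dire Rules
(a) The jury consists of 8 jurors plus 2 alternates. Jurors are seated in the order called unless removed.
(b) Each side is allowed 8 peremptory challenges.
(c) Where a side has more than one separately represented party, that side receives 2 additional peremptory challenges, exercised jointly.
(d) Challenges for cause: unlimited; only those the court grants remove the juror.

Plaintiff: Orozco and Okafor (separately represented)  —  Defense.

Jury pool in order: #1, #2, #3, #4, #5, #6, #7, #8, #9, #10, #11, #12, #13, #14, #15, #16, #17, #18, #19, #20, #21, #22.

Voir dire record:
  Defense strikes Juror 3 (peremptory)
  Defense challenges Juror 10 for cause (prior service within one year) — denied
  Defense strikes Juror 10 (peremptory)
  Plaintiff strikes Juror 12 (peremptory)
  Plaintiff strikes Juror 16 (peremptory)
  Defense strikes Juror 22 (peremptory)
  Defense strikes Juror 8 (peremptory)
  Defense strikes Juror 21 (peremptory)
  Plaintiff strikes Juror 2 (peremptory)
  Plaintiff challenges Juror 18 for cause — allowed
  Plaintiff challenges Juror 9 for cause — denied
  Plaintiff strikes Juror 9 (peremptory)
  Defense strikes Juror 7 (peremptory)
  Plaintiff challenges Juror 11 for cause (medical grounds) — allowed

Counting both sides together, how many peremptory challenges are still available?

8

Plaintiff allotment: 8 base + 2 multi-party = 10. Defense allotment: 8.
Plaintiff peremptories used: #12, #16, #2, #9 — 4 (for-cause on #18, #9, #11 don't count).
Defense peremptories used: #3, #10, #22, #8, #21, #7 — 6 (the for-cause on #10 doesn't count).
Remaining: (10 − 4) + (8 − 6) = 8.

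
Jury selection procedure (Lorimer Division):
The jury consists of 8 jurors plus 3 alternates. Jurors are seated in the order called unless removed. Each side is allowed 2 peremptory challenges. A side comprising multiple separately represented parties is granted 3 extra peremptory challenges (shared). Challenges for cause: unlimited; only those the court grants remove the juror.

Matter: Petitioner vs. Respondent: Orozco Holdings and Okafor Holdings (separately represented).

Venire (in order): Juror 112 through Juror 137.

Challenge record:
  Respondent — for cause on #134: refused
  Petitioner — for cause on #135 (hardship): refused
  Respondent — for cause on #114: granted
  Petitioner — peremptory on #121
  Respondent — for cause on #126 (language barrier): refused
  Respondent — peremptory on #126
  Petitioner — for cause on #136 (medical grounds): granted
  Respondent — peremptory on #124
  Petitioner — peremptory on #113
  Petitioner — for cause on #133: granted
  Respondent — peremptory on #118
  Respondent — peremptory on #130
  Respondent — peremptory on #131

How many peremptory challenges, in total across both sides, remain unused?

Petitioner allotment: 2. Respondent allotment: 2 base + 3 multi-party = 5.
Petitioner peremptories used: #121, #113 — 2 (for-cause on #135, #136, #133 don't count).
Respondent peremptories used: #126, #124, #118, #130, #131 — 5 (for-cause on #134, #114, #126 don't count).
Remaining: (2 − 2) + (5 − 5) = 0.

0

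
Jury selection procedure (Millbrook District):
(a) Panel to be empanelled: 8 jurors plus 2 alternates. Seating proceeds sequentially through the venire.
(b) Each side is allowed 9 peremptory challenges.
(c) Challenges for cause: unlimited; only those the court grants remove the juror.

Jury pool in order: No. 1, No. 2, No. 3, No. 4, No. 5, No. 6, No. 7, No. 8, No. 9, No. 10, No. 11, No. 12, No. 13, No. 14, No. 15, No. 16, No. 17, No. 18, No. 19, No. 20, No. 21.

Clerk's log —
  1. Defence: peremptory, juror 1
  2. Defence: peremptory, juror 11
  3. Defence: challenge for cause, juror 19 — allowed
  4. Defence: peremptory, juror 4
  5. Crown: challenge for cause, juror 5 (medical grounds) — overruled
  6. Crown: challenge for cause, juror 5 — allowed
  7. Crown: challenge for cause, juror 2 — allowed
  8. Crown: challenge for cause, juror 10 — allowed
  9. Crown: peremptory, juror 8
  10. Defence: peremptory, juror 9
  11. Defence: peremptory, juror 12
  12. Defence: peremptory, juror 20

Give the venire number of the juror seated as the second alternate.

21

Removed: #1, #2, #4, #5, #8, #9, #10, #11, #12, #19, #20.
Seating in order: seats 1–8 → #3, #6, #7, #13, #14, #15, #16, #17; alternates → #18, #21.
So alternate 2 is #21.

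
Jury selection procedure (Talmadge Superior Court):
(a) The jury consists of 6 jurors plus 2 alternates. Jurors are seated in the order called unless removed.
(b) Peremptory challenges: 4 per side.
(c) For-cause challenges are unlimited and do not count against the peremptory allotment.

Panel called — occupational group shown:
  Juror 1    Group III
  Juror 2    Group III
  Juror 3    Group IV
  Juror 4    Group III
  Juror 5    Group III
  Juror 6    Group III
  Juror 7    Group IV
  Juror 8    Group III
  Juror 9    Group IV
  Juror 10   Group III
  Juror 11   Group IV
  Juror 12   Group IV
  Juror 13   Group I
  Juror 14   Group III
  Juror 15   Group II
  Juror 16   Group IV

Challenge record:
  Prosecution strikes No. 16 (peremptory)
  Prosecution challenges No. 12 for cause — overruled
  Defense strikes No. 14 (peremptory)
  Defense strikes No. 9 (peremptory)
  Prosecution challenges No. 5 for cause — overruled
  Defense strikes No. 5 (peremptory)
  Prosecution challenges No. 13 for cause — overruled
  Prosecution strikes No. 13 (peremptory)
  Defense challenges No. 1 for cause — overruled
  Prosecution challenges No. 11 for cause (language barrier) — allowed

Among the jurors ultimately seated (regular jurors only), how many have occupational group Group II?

0

Removed: #5, #9, #11, #13, #14, #16.
Seated jurors 1–6: #1, #2, #3, #4, #6, #7 (alternates #8, #10 not counted).
None of those are in Group II → 0.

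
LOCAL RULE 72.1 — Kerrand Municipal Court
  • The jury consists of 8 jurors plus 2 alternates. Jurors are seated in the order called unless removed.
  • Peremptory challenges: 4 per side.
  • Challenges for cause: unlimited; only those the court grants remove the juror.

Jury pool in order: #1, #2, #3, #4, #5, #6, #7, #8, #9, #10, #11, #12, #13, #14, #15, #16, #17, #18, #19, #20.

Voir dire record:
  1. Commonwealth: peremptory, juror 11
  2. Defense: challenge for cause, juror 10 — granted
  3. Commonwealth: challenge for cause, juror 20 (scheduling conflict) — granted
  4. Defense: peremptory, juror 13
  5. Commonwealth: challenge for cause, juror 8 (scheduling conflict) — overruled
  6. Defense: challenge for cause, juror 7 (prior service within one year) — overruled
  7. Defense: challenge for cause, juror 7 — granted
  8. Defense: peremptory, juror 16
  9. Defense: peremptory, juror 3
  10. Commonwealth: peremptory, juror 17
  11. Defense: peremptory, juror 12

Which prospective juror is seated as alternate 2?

Removed: #3, #7, #10, #11, #12, #13, #16, #17, #20. (#8 stays — for-cause denied.)
Filling seats in venire order through position 10: #1, #2, #4, #5, #6, #8, #9, #14, #15, #18.
So alternate 2 is #18.

18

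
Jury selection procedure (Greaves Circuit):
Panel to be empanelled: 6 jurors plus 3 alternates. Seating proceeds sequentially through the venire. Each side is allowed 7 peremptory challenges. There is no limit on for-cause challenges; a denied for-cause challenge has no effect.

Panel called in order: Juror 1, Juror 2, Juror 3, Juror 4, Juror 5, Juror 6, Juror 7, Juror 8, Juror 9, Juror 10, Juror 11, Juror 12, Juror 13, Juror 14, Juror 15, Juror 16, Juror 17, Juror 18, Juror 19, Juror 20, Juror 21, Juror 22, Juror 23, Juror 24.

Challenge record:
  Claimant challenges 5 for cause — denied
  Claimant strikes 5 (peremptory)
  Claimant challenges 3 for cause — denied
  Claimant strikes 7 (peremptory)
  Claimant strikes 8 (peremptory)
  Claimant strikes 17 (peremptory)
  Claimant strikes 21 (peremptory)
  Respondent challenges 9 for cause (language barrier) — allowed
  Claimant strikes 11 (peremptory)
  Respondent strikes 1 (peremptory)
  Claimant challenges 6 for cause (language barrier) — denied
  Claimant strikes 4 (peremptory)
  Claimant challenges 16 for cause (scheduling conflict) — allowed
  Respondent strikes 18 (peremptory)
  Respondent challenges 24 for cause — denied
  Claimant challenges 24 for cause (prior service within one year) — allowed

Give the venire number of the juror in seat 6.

Removed: #1, #4, #5, #7, #8, #9, #11, #16, #17, #18, #21, #24. (#3, #6 stay — for-cause denied.)
Seating in order: seats 1–6 → #2, #3, #6, #10, #12, #13; alternates → #14, #15, #19.
So seat 6 is #13.

13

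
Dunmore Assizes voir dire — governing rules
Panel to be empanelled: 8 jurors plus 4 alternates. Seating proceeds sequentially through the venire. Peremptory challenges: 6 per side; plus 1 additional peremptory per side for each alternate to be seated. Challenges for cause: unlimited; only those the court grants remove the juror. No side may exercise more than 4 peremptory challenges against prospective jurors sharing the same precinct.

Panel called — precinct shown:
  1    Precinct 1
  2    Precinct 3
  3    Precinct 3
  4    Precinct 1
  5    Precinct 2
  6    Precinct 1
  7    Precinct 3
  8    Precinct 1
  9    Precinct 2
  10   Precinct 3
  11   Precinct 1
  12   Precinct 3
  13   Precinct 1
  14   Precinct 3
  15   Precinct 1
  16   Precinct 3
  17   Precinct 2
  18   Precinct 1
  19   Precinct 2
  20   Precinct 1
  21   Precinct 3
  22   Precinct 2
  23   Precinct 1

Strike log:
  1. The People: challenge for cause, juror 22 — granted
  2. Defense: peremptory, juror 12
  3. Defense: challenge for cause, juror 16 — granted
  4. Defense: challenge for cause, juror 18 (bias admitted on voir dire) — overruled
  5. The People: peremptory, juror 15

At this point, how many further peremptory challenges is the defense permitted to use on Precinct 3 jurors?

Defense peremptories so far: #12 — 1 of 10 used, 9 left overall.
Against Precinct 3: #12 — 1 used; per-precinct cap 4 leaves 3.
Binding limit: min(9, 3) = 3.

3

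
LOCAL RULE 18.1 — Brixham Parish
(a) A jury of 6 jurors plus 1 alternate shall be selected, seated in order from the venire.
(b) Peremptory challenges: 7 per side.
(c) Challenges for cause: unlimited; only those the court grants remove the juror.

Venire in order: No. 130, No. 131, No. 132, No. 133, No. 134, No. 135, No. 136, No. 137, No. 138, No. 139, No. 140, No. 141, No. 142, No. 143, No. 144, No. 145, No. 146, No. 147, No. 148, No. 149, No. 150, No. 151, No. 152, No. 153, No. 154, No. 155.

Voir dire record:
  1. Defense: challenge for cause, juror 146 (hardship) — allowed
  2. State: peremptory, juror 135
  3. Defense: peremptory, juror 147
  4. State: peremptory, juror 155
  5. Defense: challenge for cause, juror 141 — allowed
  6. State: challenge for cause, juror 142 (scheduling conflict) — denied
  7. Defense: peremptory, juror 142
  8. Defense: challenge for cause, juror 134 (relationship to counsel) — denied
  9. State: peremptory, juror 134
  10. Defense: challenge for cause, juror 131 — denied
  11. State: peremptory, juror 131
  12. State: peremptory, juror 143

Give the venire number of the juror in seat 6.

138

Removed: #131, #134, #135, #141, #142, #143, #146, #147, #155.
Filling seats in venire order through position 6: #130, #132, #133, #136, #137, #138.
So seat 6 is #138.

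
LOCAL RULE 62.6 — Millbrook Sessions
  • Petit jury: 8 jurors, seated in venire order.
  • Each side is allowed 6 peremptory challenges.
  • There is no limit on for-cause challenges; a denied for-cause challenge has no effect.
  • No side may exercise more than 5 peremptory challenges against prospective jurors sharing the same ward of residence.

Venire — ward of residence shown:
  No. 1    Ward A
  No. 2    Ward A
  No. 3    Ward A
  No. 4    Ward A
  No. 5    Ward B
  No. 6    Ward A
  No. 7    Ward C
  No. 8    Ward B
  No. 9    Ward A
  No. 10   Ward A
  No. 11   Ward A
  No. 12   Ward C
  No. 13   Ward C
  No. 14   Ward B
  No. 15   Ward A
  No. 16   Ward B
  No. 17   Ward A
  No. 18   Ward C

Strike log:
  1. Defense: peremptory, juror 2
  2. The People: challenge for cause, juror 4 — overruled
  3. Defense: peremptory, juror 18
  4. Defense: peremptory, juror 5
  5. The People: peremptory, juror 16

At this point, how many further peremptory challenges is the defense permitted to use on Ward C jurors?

3

Defense peremptories so far: #2, #18, #5 — 3 of 6 used, 3 left overall.
Against Ward C: #18 — 1 used; per-ward cap 5 leaves 4.
Binding limit: min(3, 4) = 3.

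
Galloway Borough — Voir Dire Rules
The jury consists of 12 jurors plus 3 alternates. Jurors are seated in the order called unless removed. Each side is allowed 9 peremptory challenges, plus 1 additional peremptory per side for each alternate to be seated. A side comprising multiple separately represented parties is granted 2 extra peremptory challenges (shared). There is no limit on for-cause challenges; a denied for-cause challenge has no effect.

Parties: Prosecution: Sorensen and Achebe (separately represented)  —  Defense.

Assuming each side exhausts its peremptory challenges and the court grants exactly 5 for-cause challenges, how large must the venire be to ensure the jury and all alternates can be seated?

46

Seats to fill: 12 + 3 alternates = 15.
Peremptories — Prosecution: 9 + 1×3 + 2 = 14; Defense: 9 + 1×3 = 12; total 26.
For-cause removals: 5.
Minimum venire: 15 + 26 + 5 = 46.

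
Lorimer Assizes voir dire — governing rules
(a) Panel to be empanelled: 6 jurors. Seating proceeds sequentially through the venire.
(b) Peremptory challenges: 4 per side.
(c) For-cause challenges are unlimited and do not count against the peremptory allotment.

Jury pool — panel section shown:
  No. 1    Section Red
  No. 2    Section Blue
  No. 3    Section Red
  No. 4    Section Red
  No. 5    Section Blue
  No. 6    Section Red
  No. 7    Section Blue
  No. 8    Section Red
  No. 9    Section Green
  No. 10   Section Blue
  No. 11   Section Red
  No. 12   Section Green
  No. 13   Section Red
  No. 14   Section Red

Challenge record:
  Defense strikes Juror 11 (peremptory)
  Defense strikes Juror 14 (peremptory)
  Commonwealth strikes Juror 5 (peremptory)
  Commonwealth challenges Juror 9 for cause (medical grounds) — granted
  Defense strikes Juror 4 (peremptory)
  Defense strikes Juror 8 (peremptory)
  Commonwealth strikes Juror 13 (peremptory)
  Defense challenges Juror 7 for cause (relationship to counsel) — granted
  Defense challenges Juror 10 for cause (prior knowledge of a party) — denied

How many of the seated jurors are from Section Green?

1

Removed: #4, #5, #7, #8, #9, #11, #13, #14.
Seated jurors 1–6: #1, #2, #3, #6, #10, #12.
Of those, in Section Green: #12 → 1.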